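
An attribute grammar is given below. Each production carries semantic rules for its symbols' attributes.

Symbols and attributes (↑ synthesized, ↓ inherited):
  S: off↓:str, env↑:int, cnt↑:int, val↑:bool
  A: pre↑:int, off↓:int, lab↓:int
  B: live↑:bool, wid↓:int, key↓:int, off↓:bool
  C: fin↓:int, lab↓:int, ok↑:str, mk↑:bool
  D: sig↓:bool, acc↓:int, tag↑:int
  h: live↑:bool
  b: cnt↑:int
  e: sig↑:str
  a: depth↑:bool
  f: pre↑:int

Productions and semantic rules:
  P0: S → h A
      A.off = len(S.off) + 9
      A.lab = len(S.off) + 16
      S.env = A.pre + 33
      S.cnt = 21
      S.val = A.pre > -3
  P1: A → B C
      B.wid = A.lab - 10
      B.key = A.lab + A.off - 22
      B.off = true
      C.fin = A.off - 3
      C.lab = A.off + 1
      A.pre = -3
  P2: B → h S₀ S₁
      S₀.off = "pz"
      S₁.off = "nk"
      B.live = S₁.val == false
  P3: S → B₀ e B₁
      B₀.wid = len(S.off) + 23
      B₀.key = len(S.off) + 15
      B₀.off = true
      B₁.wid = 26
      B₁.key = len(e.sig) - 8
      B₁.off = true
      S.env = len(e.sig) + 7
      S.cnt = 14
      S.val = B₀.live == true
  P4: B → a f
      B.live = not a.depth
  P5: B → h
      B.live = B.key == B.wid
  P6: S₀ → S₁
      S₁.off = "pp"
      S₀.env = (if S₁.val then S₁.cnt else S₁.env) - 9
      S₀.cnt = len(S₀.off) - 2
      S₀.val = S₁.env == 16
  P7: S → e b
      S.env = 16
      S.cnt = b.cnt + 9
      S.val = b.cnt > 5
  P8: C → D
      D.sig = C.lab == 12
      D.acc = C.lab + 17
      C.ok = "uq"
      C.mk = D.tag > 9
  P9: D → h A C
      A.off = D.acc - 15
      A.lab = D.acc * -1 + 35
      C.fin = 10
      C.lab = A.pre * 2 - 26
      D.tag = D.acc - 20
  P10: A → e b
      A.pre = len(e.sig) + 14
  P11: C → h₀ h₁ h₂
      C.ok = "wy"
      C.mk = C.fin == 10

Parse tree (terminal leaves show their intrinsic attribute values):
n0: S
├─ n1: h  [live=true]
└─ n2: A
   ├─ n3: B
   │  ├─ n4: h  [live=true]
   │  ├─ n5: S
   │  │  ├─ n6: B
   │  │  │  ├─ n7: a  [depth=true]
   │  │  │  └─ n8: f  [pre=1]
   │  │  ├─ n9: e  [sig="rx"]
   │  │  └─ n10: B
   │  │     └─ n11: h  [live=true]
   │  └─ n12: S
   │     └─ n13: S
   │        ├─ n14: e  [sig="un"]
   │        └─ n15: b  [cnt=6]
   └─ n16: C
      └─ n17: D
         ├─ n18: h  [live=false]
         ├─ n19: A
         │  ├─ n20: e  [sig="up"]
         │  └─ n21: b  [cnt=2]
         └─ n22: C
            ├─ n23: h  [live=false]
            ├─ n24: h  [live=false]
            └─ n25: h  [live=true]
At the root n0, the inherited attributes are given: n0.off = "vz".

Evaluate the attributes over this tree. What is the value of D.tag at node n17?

9

1. n0.off = "vz"  [given at root]
2. n1.live = true  [terminal]
3. n2.off = 11  [len(S.off) + 9]
4. n2.lab = 18  [len(S.off) + 16]
5. n3.wid = 8  [A.lab - 10]
6. n3.key = 7  [A.lab + A.off - 22]
7. n3.off = true  [true]
8. n4.live = true  [terminal]
9. n5.off = "pz"  ["pz"]
10. n6.wid = 25  [len(S.off) + 23]
11. n6.key = 17  [len(S.off) + 15]
12. n6.off = true  [true]
13. n7.depth = true  [terminal]
14. n8.pre = 1  [terminal]
15. n6.live = false  [not a.depth]
16. n9.sig = "rx"  [terminal]
17. n10.wid = 26  [26]
18. n10.key = -6  [len(e.sig) - 8]
19. n10.off = true  [true]
20. n11.live = true  [terminal]
21. n10.live = false  [B.key == B.wid]
22. n5.env = 9  [len(e.sig) + 7]
23. n5.cnt = 14  [14]
24. n5.val = false  [B₀.live == true]
25. n12.off = "nk"  ["nk"]
26. n13.off = "pp"  ["pp"]
27. n14.sig = "un"  [terminal]
28. n15.cnt = 6  [terminal]
29. n13.env = 16  [16]
30. n13.cnt = 15  [b.cnt + 9]
31. n13.val = true  [b.cnt > 5]
32. n12.env = 6  [(if S₁.val then S₁.cnt else S₁.env) - 9]
33. n12.cnt = 0  [len(S₀.off) - 2]
34. n12.val = true  [S₁.env == 16]
35. n3.live = false  [S₁.val == false]
36. n16.fin = 8  [A.off - 3]
37. n16.lab = 12  [A.off + 1]
38. n17.sig = true  [C.lab == 12]
39. n17.acc = 29  [C.lab + 17]
40. n18.live = false  [terminal]
41. n19.off = 14  [D.acc - 15]
42. n19.lab = 6  [D.acc * -1 + 35]
43. n20.sig = "up"  [terminal]
44. n21.cnt = 2  [terminal]
45. n19.pre = 16  [len(e.sig) + 14]
46. n22.fin = 10  [10]
47. n22.lab = 6  [A.pre * 2 - 26]
48. n23.live = false  [terminal]
49. n24.live = false  [terminal]
50. n25.live = true  [terminal]
51. n22.ok = "wy"  ["wy"]
52. n22.mk = true  [C.fin == 10]
53. n17.tag = 9  [D.acc - 20]
54. n16.ok = "uq"  ["uq"]
55. n16.mk = false  [D.tag > 9]
56. n2.pre = -3  [-3]
57. n0.env = 30  [A.pre + 33]
58. n0.cnt = 21  [21]
59. n0.val = false  [A.pre > -3]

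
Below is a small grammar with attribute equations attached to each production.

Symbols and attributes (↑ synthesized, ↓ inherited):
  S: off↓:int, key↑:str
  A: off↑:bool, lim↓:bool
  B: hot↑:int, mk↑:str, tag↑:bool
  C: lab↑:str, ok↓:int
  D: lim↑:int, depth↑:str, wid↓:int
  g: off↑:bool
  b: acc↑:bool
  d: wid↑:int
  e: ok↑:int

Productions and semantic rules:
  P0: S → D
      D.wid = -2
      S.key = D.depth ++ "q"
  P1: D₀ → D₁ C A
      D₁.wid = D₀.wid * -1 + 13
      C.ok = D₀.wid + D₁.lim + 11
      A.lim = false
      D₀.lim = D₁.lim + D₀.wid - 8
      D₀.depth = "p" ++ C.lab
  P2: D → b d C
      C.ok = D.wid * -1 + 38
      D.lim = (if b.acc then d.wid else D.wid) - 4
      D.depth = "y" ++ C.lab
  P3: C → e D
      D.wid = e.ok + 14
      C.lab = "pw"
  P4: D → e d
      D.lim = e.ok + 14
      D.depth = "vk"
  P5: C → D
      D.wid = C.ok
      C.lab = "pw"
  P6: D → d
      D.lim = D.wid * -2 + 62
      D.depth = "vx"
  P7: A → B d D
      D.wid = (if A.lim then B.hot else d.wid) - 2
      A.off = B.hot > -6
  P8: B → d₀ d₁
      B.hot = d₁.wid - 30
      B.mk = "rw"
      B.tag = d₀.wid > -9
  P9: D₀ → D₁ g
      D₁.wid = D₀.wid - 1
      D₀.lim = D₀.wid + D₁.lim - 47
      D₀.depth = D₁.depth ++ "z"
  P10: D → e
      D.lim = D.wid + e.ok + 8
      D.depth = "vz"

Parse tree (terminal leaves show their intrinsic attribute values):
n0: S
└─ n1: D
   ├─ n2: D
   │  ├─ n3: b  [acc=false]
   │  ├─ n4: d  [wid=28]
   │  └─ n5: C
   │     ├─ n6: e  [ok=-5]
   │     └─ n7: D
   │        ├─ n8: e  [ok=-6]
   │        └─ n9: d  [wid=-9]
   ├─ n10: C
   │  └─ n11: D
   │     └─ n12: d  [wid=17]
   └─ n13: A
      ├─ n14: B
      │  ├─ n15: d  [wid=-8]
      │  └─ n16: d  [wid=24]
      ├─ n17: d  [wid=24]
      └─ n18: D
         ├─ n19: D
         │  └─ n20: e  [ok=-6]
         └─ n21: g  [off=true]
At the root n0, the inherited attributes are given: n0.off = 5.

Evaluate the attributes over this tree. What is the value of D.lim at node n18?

-2

1. n0.off = 5  [given at root]
2. n1.wid = -2  [-2]
3. n2.wid = 15  [D₀.wid * -1 + 13]
4. n3.acc = false  [terminal]
5. n4.wid = 28  [terminal]
6. n5.ok = 23  [D.wid * -1 + 38]
7. n6.ok = -5  [terminal]
8. n7.wid = 9  [e.ok + 14]
9. n8.ok = -6  [terminal]
10. n9.wid = -9  [terminal]
11. n7.lim = 8  [e.ok + 14]
12. n7.depth = "vk"  ["vk"]
13. n5.lab = "pw"  ["pw"]
14. n2.lim = 11  [(if b.acc then d.wid else D.wid) - 4]
15. n2.depth = "ypw"  ["y" ++ C.lab]
16. n10.ok = 20  [D₀.wid + D₁.lim + 11]
17. n11.wid = 20  [C.ok]
18. n12.wid = 17  [terminal]
19. n11.lim = 22  [D.wid * -2 + 62]
20. n11.depth = "vx"  ["vx"]
21. n10.lab = "pw"  ["pw"]
22. n13.lim = false  [false]
23. n15.wid = -8  [terminal]
24. n16.wid = 24  [terminal]
25. n14.hot = -6  [d₁.wid - 30]
26. n14.mk = "rw"  ["rw"]
27. n14.tag = true  [d₀.wid > -9]
28. n17.wid = 24  [terminal]
29. n18.wid = 22  [(if A.lim then B.hot else d.wid) - 2]
30. n19.wid = 21  [D₀.wid - 1]
31. n20.ok = -6  [terminal]
32. n19.lim = 23  [D.wid + e.ok + 8]
33. n19.depth = "vz"  ["vz"]
34. n21.off = true  [terminal]
35. n18.lim = -2  [D₀.wid + D₁.lim - 47]
36. n18.depth = "vzz"  [D₁.depth ++ "z"]
37. n13.off = false  [B.hot > -6]
38. n1.lim = 1  [D₁.lim + D₀.wid - 8]
39. n1.depth = "ppw"  ["p" ++ C.lab]
40. n0.key = "ppwq"  [D.depth ++ "q"]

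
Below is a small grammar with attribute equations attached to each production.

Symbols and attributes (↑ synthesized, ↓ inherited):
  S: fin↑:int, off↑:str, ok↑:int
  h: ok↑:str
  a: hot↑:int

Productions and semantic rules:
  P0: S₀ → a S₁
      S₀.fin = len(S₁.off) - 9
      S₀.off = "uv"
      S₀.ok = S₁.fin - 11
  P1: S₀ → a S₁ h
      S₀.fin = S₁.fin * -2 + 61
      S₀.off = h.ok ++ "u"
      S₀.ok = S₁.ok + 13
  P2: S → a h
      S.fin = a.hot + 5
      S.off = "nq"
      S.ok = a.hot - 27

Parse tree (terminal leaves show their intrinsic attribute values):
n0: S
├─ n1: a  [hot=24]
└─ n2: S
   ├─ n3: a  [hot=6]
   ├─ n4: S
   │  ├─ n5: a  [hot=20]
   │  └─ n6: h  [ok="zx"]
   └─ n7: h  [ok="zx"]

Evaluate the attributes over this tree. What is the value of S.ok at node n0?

1. n1.hot = 24  [terminal]
2. n3.hot = 6  [terminal]
3. n5.hot = 20  [terminal]
4. n6.ok = "zx"  [terminal]
5. n4.fin = 25  [a.hot + 5]
6. n4.off = "nq"  ["nq"]
7. n4.ok = -7  [a.hot - 27]
8. n7.ok = "zx"  [terminal]
9. n2.fin = 11  [S₁.fin * -2 + 61]
10. n2.off = "zxu"  [h.ok ++ "u"]
11. n2.ok = 6  [S₁.ok + 13]
12. n0.fin = -6  [len(S₁.off) - 9]
13. n0.off = "uv"  ["uv"]
14. n0.ok = 0  [S₁.fin - 11]

0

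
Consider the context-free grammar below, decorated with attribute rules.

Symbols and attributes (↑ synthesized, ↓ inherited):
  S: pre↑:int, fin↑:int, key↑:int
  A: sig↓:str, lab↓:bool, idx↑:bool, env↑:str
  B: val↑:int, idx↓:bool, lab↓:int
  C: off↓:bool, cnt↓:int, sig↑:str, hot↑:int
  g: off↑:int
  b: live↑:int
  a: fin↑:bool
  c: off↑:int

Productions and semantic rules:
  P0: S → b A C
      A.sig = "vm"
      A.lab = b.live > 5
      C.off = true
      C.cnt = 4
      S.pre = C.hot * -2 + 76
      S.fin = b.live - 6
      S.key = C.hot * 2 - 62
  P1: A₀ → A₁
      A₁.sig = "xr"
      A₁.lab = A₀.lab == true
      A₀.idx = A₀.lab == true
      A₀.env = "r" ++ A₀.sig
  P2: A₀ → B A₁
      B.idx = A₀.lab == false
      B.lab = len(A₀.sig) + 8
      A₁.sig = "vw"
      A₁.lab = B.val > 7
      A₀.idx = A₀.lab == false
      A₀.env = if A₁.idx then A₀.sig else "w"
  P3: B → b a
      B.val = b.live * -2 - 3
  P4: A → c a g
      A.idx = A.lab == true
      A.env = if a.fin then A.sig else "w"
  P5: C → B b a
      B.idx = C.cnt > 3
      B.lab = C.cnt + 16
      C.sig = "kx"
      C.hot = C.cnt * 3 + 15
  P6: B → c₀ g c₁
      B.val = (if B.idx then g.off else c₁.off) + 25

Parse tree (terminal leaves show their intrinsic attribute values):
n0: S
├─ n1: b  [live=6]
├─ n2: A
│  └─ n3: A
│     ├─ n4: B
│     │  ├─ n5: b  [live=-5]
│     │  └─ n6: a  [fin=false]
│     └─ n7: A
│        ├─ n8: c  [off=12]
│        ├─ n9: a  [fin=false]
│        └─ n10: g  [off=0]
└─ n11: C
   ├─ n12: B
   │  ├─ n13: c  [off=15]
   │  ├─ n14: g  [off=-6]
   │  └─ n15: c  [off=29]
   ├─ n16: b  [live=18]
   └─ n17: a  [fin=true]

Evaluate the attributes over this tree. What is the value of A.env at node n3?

1. n1.live = 6  [terminal]
2. n2.sig = "vm"  ["vm"]
3. n2.lab = true  [b.live > 5]
4. n3.sig = "xr"  ["xr"]
5. n3.lab = true  [A₀.lab == true]
6. n4.idx = false  [A₀.lab == false]
7. n4.lab = 10  [len(A₀.sig) + 8]
8. n5.live = -5  [terminal]
9. n6.fin = false  [terminal]
10. n4.val = 7  [b.live * -2 - 3]
11. n7.sig = "vw"  ["vw"]
12. n7.lab = false  [B.val > 7]
13. n8.off = 12  [terminal]
14. n9.fin = false  [terminal]
15. n10.off = 0  [terminal]
16. n7.idx = false  [A.lab == true]
17. n7.env = "w"  [if a.fin then A.sig else "w"]
18. n3.idx = false  [A₀.lab == false]
19. n3.env = "w"  [if A₁.idx then A₀.sig else "w"]
20. n2.idx = true  [A₀.lab == true]
21. n2.env = "rvm"  ["r" ++ A₀.sig]
22. n11.off = true  [true]
23. n11.cnt = 4  [4]
24. n12.idx = true  [C.cnt > 3]
25. n12.lab = 20  [C.cnt + 16]
26. n13.off = 15  [terminal]
27. n14.off = -6  [terminal]
28. n15.off = 29  [terminal]
29. n12.val = 19  [(if B.idx then g.off else c₁.off) + 25]
30. n16.live = 18  [terminal]
31. n17.fin = true  [terminal]
32. n11.sig = "kx"  ["kx"]
33. n11.hot = 27  [C.cnt * 3 + 15]
34. n0.pre = 22  [C.hot * -2 + 76]
35. n0.fin = 0  [b.live - 6]
36. n0.key = -8  [C.hot * 2 - 62]

"w"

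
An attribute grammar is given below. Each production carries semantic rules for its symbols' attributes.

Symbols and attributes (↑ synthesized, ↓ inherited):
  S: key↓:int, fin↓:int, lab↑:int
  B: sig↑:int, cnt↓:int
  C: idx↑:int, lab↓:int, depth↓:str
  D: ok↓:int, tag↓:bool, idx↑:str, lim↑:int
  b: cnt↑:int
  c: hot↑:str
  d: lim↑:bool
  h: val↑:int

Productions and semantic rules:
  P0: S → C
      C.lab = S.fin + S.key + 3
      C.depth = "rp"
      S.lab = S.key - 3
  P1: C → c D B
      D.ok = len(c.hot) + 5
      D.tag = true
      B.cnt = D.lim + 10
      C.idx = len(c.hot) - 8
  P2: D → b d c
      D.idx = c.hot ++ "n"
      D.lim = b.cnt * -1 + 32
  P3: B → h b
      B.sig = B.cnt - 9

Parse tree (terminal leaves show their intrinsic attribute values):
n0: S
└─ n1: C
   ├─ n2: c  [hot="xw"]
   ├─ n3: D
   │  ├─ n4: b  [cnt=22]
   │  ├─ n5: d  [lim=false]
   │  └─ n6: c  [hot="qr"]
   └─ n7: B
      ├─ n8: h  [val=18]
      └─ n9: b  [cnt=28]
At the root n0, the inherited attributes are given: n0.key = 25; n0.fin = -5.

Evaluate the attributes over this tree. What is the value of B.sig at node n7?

11

1. n0.key = 25  [given at root]
2. n0.fin = -5  [given at root]
3. n1.lab = 23  [S.fin + S.key + 3]
4. n1.depth = "rp"  ["rp"]
5. n2.hot = "xw"  [terminal]
6. n3.ok = 7  [len(c.hot) + 5]
7. n3.tag = true  [true]
8. n4.cnt = 22  [terminal]
9. n5.lim = false  [terminal]
10. n6.hot = "qr"  [terminal]
11. n3.idx = "qrn"  [c.hot ++ "n"]
12. n3.lim = 10  [b.cnt * -1 + 32]
13. n7.cnt = 20  [D.lim + 10]
14. n8.val = 18  [terminal]
15. n9.cnt = 28  [terminal]
16. n7.sig = 11  [B.cnt - 9]
17. n1.idx = -6  [len(c.hot) - 8]
18. n0.lab = 22  [S.key - 3]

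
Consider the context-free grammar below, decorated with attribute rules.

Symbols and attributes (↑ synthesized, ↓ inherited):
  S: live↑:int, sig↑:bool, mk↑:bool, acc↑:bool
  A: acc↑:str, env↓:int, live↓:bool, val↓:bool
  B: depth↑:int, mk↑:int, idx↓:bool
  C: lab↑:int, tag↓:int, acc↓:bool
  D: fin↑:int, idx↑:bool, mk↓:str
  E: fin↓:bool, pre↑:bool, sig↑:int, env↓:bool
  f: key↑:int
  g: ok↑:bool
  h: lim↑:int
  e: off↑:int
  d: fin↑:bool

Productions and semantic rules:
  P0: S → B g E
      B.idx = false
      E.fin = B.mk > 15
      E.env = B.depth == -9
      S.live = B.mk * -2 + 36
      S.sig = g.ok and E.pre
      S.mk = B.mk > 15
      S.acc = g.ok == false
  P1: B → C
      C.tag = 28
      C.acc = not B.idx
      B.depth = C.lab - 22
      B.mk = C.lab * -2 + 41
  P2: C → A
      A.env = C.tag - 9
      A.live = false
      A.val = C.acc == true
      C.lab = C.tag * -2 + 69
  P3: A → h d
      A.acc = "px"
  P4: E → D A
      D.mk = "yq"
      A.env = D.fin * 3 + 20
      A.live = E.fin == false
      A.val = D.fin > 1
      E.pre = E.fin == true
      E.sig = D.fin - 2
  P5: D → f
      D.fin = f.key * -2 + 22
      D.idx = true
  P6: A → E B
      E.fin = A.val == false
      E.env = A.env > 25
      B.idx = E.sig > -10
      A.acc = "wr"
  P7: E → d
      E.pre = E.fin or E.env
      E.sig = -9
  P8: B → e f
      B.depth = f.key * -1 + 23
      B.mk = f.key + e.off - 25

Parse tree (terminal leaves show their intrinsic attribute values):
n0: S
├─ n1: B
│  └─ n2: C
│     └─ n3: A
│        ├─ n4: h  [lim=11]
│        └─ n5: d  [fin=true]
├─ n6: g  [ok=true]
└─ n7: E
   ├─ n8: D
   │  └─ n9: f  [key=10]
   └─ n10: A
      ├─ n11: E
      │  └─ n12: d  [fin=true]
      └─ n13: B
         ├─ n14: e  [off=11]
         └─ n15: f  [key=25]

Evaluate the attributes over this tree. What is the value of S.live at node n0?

6

1. n1.idx = false  [false]
2. n2.tag = 28  [28]
3. n2.acc = true  [not B.idx]
4. n3.env = 19  [C.tag - 9]
5. n3.live = false  [false]
6. n3.val = true  [C.acc == true]
7. n4.lim = 11  [terminal]
8. n5.fin = true  [terminal]
9. n3.acc = "px"  ["px"]
10. n2.lab = 13  [C.tag * -2 + 69]
11. n1.depth = -9  [C.lab - 22]
12. n1.mk = 15  [C.lab * -2 + 41]
13. n6.ok = true  [terminal]
14. n7.fin = false  [B.mk > 15]
15. n7.env = true  [B.depth == -9]
16. n8.mk = "yq"  ["yq"]
17. n9.key = 10  [terminal]
18. n8.fin = 2  [f.key * -2 + 22]
19. n8.idx = true  [true]
20. n10.env = 26  [D.fin * 3 + 20]
21. n10.live = true  [E.fin == false]
22. n10.val = true  [D.fin > 1]
23. n11.fin = false  [A.val == false]
24. n11.env = true  [A.env > 25]
25. n12.fin = true  [terminal]
26. n11.pre = true  [E.fin or E.env]
27. n11.sig = -9  [-9]
28. n13.idx = true  [E.sig > -10]
29. n14.off = 11  [terminal]
30. n15.key = 25  [terminal]
31. n13.depth = -2  [f.key * -1 + 23]
32. n13.mk = 11  [f.key + e.off - 25]
33. n10.acc = "wr"  ["wr"]
34. n7.pre = false  [E.fin == true]
35. n7.sig = 0  [D.fin - 2]
36. n0.live = 6  [B.mk * -2 + 36]
37. n0.sig = false  [g.ok and E.pre]
38. n0.mk = false  [B.mk > 15]
39. n0.acc = false  [g.ok == false]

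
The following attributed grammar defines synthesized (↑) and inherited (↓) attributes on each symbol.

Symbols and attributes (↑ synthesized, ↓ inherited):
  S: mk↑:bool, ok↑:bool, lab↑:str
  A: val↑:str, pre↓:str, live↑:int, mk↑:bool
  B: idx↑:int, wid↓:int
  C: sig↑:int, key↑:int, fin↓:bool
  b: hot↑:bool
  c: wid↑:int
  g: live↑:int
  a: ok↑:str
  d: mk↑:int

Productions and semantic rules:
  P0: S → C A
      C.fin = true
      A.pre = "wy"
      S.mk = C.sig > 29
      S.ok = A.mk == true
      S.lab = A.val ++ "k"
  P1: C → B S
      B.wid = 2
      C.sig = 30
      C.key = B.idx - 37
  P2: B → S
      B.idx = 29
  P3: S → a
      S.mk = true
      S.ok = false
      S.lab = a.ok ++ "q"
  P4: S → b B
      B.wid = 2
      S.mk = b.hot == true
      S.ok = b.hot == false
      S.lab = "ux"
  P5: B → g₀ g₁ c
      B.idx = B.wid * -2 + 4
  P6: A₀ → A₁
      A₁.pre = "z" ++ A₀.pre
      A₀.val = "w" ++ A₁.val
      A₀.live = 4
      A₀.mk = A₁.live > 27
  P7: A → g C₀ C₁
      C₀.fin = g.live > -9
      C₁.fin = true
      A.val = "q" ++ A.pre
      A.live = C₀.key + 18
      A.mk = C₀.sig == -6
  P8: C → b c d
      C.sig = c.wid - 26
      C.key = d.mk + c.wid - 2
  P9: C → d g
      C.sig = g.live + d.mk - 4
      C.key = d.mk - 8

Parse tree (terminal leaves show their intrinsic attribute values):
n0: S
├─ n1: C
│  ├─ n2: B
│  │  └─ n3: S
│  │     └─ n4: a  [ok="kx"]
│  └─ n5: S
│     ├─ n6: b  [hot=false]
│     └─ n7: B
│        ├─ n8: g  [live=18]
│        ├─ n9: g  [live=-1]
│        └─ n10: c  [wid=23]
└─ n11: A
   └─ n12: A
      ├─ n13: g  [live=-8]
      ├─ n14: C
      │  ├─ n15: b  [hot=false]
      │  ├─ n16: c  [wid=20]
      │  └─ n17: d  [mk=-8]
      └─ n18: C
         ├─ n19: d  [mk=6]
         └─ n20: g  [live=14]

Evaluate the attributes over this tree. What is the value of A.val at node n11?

1. n1.fin = true  [true]
2. n2.wid = 2  [2]
3. n4.ok = "kx"  [terminal]
4. n3.mk = true  [true]
5. n3.ok = false  [false]
6. n3.lab = "kxq"  [a.ok ++ "q"]
7. n2.idx = 29  [29]
8. n6.hot = false  [terminal]
9. n7.wid = 2  [2]
10. n8.live = 18  [terminal]
11. n9.live = -1  [terminal]
12. n10.wid = 23  [terminal]
13. n7.idx = 0  [B.wid * -2 + 4]
14. n5.mk = false  [b.hot == true]
15. n5.ok = true  [b.hot == false]
16. n5.lab = "ux"  ["ux"]
17. n1.sig = 30  [30]
18. n1.key = -8  [B.idx - 37]
19. n11.pre = "wy"  ["wy"]
20. n12.pre = "zwy"  ["z" ++ A₀.pre]
21. n13.live = -8  [terminal]
22. n14.fin = true  [g.live > -9]
23. n15.hot = false  [terminal]
24. n16.wid = 20  [terminal]
25. n17.mk = -8  [terminal]
26. n14.sig = -6  [c.wid - 26]
27. n14.key = 10  [d.mk + c.wid - 2]
28. n18.fin = true  [true]
29. n19.mk = 6  [terminal]
30. n20.live = 14  [terminal]
31. n18.sig = 16  [g.live + d.mk - 4]
32. n18.key = -2  [d.mk - 8]
33. n12.val = "qzwy"  ["q" ++ A.pre]
34. n12.live = 28  [C₀.key + 18]
35. n12.mk = true  [C₀.sig == -6]
36. n11.val = "wqzwy"  ["w" ++ A₁.val]
37. n11.live = 4  [4]
38. n11.mk = true  [A₁.live > 27]
39. n0.mk = true  [C.sig > 29]
40. n0.ok = true  [A.mk == true]
41. n0.lab = "wqzwyk"  [A.val ++ "k"]

"wqzwy"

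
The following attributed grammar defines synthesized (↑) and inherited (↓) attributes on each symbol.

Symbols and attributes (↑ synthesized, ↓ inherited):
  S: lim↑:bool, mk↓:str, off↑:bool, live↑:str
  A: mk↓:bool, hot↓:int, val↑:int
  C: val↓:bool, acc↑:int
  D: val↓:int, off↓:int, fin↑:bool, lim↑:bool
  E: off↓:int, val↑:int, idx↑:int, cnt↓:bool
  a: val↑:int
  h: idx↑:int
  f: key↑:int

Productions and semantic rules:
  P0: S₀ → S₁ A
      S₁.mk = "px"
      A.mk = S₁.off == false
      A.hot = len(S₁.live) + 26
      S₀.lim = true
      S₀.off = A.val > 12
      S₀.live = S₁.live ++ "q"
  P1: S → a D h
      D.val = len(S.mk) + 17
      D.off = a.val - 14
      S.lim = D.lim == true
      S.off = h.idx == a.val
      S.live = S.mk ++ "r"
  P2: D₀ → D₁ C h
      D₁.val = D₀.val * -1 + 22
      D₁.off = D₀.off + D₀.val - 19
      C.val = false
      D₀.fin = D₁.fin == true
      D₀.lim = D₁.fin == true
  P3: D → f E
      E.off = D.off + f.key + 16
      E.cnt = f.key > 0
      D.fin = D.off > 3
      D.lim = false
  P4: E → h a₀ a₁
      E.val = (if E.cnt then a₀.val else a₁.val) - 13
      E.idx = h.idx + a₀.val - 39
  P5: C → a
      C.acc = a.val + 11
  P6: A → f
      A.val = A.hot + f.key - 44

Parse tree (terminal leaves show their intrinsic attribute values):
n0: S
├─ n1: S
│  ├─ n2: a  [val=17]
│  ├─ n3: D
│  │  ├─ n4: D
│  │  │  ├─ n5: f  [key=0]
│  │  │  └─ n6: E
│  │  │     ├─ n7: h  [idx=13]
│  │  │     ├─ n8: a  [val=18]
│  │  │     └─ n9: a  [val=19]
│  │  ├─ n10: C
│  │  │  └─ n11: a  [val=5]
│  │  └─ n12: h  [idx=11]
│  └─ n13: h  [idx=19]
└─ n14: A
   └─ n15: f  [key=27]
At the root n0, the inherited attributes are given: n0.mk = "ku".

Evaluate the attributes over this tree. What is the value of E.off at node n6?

19

1. n0.mk = "ku"  [given at root]
2. n1.mk = "px"  ["px"]
3. n2.val = 17  [terminal]
4. n3.val = 19  [len(S.mk) + 17]
5. n3.off = 3  [a.val - 14]
6. n4.val = 3  [D₀.val * -1 + 22]
7. n4.off = 3  [D₀.off + D₀.val - 19]
8. n5.key = 0  [terminal]
9. n6.off = 19  [D.off + f.key + 16]
10. n6.cnt = false  [f.key > 0]
11. n7.idx = 13  [terminal]
12. n8.val = 18  [terminal]
13. n9.val = 19  [terminal]
14. n6.val = 6  [(if E.cnt then a₀.val else a₁.val) - 13]
15. n6.idx = -8  [h.idx + a₀.val - 39]
16. n4.fin = false  [D.off > 3]
17. n4.lim = false  [false]
18. n10.val = false  [false]
19. n11.val = 5  [terminal]
20. n10.acc = 16  [a.val + 11]
21. n12.idx = 11  [terminal]
22. n3.fin = false  [D₁.fin == true]
23. n3.lim = false  [D₁.fin == true]
24. n13.idx = 19  [terminal]
25. n1.lim = false  [D.lim == true]
26. n1.off = false  [h.idx == a.val]
27. n1.live = "pxr"  [S.mk ++ "r"]
28. n14.mk = true  [S₁.off == false]
29. n14.hot = 29  [len(S₁.live) + 26]
30. n15.key = 27  [terminal]
31. n14.val = 12  [A.hot + f.key - 44]
32. n0.lim = true  [true]
33. n0.off = false  [A.val > 12]
34. n0.live = "pxrq"  [S₁.live ++ "q"]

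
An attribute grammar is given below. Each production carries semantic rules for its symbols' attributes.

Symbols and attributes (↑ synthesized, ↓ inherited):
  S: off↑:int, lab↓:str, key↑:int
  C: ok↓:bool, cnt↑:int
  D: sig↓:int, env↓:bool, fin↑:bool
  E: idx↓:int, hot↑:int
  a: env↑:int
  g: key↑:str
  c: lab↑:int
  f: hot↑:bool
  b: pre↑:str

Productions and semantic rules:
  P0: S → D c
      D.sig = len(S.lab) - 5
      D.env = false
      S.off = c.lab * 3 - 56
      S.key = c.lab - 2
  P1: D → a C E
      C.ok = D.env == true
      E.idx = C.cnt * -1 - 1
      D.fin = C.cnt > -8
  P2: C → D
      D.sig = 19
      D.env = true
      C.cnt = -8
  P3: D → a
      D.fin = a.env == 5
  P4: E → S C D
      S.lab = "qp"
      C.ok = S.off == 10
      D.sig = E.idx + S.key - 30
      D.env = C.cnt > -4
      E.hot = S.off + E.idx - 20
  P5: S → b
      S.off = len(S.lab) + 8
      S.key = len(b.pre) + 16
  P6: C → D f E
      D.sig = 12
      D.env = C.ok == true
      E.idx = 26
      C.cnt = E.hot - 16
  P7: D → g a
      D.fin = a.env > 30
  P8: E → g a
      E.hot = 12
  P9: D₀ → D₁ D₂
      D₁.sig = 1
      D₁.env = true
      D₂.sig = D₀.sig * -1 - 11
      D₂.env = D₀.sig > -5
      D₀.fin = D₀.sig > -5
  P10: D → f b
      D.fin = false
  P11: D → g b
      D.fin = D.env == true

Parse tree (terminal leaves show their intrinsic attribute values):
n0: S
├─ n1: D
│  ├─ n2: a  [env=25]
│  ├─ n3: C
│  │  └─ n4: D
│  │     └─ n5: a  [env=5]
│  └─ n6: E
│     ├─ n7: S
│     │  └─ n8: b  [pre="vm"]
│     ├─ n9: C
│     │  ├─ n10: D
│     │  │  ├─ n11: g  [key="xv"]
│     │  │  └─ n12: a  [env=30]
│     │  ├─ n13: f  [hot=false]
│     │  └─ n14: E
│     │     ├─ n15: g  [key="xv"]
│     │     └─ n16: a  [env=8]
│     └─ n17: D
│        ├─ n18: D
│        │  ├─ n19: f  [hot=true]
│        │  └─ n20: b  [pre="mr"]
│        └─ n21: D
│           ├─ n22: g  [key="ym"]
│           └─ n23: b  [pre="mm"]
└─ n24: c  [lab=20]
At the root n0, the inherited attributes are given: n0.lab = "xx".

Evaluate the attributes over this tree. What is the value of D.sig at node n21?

-6

1. n0.lab = "xx"  [given at root]
2. n1.sig = -3  [len(S.lab) - 5]
3. n1.env = false  [false]
4. n2.env = 25  [terminal]
5. n3.ok = false  [D.env == true]
6. n4.sig = 19  [19]
7. n4.env = true  [true]
8. n5.env = 5  [terminal]
9. n4.fin = true  [a.env == 5]
10. n3.cnt = -8  [-8]
11. n6.idx = 7  [C.cnt * -1 - 1]
12. n7.lab = "qp"  ["qp"]
13. n8.pre = "vm"  [terminal]
14. n7.off = 10  [len(S.lab) + 8]
15. n7.key = 18  [len(b.pre) + 16]
16. n9.ok = true  [S.off == 10]
17. n10.sig = 12  [12]
18. n10.env = true  [C.ok == true]
19. n11.key = "xv"  [terminal]
20. n12.env = 30  [terminal]
21. n10.fin = false  [a.env > 30]
22. n13.hot = false  [terminal]
23. n14.idx = 26  [26]
24. n15.key = "xv"  [terminal]
25. n16.env = 8  [terminal]
26. n14.hot = 12  [12]
27. n9.cnt = -4  [E.hot - 16]
28. n17.sig = -5  [E.idx + S.key - 30]
29. n17.env = false  [C.cnt > -4]
30. n18.sig = 1  [1]
31. n18.env = true  [true]
32. n19.hot = true  [terminal]
33. n20.pre = "mr"  [terminal]
34. n18.fin = false  [false]
35. n21.sig = -6  [D₀.sig * -1 - 11]
36. n21.env = false  [D₀.sig > -5]
37. n22.key = "ym"  [terminal]
38. n23.pre = "mm"  [terminal]
39. n21.fin = false  [D.env == true]
40. n17.fin = false  [D₀.sig > -5]
41. n6.hot = -3  [S.off + E.idx - 20]
42. n1.fin = false  [C.cnt > -8]
43. n24.lab = 20  [terminal]
44. n0.off = 4  [c.lab * 3 - 56]
45. n0.key = 18  [c.lab - 2]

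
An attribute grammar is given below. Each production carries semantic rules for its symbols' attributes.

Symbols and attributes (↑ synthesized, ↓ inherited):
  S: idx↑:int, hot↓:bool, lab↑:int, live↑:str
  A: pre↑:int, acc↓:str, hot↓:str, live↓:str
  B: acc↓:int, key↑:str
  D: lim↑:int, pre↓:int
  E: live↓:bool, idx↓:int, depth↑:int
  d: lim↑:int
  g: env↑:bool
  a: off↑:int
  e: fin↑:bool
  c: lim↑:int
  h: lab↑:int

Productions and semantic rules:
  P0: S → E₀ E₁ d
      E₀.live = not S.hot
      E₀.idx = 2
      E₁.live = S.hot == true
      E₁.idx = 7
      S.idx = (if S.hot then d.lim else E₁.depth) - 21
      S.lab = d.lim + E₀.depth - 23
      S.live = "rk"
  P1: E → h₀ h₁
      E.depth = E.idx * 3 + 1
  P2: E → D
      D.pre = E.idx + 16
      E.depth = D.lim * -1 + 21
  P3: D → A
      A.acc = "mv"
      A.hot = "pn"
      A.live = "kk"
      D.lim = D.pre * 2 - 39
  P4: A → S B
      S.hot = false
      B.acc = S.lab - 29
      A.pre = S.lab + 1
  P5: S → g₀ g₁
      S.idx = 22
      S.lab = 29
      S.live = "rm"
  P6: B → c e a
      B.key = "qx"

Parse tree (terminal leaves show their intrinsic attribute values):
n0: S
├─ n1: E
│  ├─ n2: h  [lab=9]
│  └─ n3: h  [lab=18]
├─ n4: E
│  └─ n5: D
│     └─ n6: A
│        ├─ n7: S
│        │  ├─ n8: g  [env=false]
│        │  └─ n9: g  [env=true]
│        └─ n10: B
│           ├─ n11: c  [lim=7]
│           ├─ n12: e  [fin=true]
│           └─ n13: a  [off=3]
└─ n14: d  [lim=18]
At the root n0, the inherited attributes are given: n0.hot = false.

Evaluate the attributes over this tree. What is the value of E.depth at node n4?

14

1. n0.hot = false  [given at root]
2. n1.live = true  [not S.hot]
3. n1.idx = 2  [2]
4. n2.lab = 9  [terminal]
5. n3.lab = 18  [terminal]
6. n1.depth = 7  [E.idx * 3 + 1]
7. n4.live = false  [S.hot == true]
8. n4.idx = 7  [7]
9. n5.pre = 23  [E.idx + 16]
10. n6.acc = "mv"  ["mv"]
11. n6.hot = "pn"  ["pn"]
12. n6.live = "kk"  ["kk"]
13. n7.hot = false  [false]
14. n8.env = false  [terminal]
15. n9.env = true  [terminal]
16. n7.idx = 22  [22]
17. n7.lab = 29  [29]
18. n7.live = "rm"  ["rm"]
19. n10.acc = 0  [S.lab - 29]
20. n11.lim = 7  [terminal]
21. n12.fin = true  [terminal]
22. n13.off = 3  [terminal]
23. n10.key = "qx"  ["qx"]
24. n6.pre = 30  [S.lab + 1]
25. n5.lim = 7  [D.pre * 2 - 39]
26. n4.depth = 14  [D.lim * -1 + 21]
27. n14.lim = 18  [terminal]
28. n0.idx = -7  [(if S.hot then d.lim else E₁.depth) - 21]
29. n0.lab = 2  [d.lim + E₀.depth - 23]
30. n0.live = "rk"  ["rk"]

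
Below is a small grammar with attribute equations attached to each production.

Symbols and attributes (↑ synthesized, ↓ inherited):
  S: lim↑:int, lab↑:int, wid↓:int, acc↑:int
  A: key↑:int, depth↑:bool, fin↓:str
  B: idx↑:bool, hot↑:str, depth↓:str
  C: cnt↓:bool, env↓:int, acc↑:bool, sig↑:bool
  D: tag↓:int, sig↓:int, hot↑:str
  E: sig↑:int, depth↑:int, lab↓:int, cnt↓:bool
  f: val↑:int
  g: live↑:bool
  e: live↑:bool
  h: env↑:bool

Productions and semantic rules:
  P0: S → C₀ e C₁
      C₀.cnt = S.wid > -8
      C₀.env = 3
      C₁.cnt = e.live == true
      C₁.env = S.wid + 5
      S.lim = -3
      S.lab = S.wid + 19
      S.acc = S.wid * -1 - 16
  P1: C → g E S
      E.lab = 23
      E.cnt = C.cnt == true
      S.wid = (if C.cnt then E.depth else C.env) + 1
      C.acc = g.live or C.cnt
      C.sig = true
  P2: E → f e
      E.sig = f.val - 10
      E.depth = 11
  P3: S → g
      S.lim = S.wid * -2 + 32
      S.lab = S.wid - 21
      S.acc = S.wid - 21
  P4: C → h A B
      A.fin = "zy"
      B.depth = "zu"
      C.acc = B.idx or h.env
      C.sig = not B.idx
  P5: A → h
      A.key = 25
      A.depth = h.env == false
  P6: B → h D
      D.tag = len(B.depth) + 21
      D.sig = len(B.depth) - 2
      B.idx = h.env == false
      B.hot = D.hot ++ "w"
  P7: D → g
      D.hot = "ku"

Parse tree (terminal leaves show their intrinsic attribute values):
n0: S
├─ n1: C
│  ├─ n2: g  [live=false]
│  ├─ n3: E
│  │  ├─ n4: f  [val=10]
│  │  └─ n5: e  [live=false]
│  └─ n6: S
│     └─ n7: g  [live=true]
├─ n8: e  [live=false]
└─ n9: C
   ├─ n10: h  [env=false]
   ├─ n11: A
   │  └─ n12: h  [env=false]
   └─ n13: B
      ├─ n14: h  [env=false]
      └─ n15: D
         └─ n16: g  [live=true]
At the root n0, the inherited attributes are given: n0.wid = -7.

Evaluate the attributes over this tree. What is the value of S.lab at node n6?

-9

1. n0.wid = -7  [given at root]
2. n1.cnt = true  [S.wid > -8]
3. n1.env = 3  [3]
4. n2.live = false  [terminal]
5. n3.lab = 23  [23]
6. n3.cnt = true  [C.cnt == true]
7. n4.val = 10  [terminal]
8. n5.live = false  [terminal]
9. n3.sig = 0  [f.val - 10]
10. n3.depth = 11  [11]
11. n6.wid = 12  [(if C.cnt then E.depth else C.env) + 1]
12. n7.live = true  [terminal]
13. n6.lim = 8  [S.wid * -2 + 32]
14. n6.lab = -9  [S.wid - 21]
15. n6.acc = -9  [S.wid - 21]
16. n1.acc = true  [g.live or C.cnt]
17. n1.sig = true  [true]
18. n8.live = false  [terminal]
19. n9.cnt = false  [e.live == true]
20. n9.env = -2  [S.wid + 5]
21. n10.env = false  [terminal]
22. n11.fin = "zy"  ["zy"]
23. n12.env = false  [terminal]
24. n11.key = 25  [25]
25. n11.depth = true  [h.env == false]
26. n13.depth = "zu"  ["zu"]
27. n14.env = false  [terminal]
28. n15.tag = 23  [len(B.depth) + 21]
29. n15.sig = 0  [len(B.depth) - 2]
30. n16.live = true  [terminal]
31. n15.hot = "ku"  ["ku"]
32. n13.idx = true  [h.env == false]
33. n13.hot = "kuw"  [D.hot ++ "w"]
34. n9.acc = true  [B.idx or h.env]
35. n9.sig = false  [not B.idx]
36. n0.lim = -3  [-3]
37. n0.lab = 12  [S.wid + 19]
38. n0.acc = -9  [S.wid * -1 - 16]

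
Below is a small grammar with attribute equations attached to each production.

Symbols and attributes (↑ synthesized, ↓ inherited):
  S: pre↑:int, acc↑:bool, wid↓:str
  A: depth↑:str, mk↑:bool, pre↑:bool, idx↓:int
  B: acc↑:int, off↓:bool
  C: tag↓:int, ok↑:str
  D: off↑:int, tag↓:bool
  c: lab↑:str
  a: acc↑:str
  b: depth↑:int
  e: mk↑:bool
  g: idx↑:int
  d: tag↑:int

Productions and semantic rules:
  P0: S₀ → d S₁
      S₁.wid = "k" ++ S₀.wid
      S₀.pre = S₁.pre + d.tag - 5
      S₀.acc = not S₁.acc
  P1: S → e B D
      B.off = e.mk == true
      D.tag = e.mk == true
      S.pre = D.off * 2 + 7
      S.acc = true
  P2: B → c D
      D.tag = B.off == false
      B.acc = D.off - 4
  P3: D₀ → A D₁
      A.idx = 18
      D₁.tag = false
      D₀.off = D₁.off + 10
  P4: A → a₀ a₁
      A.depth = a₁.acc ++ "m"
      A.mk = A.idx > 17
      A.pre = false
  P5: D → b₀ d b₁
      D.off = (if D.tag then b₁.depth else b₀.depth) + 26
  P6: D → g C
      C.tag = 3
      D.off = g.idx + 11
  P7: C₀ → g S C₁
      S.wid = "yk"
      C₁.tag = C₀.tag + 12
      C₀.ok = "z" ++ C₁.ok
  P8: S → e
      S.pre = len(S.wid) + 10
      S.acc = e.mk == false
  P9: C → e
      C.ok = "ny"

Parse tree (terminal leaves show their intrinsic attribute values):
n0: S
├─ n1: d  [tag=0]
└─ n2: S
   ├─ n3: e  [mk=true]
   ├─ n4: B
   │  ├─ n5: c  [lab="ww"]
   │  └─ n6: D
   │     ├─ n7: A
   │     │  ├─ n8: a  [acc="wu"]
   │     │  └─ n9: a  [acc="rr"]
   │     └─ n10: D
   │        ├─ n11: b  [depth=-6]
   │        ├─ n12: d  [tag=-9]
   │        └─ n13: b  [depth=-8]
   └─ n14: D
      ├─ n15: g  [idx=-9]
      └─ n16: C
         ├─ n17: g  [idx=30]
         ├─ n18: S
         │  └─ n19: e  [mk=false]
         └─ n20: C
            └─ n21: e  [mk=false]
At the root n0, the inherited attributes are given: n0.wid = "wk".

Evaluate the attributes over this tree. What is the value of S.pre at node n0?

6

1. n0.wid = "wk"  [given at root]
2. n1.tag = 0  [terminal]
3. n2.wid = "kwk"  ["k" ++ S₀.wid]
4. n3.mk = true  [terminal]
5. n4.off = true  [e.mk == true]
6. n5.lab = "ww"  [terminal]
7. n6.tag = false  [B.off == false]
8. n7.idx = 18  [18]
9. n8.acc = "wu"  [terminal]
10. n9.acc = "rr"  [terminal]
11. n7.depth = "rrm"  [a₁.acc ++ "m"]
12. n7.mk = true  [A.idx > 17]
13. n7.pre = false  [false]
14. n10.tag = false  [false]
15. n11.depth = -6  [terminal]
16. n12.tag = -9  [terminal]
17. n13.depth = -8  [terminal]
18. n10.off = 20  [(if D.tag then b₁.depth else b₀.depth) + 26]
19. n6.off = 30  [D₁.off + 10]
20. n4.acc = 26  [D.off - 4]
21. n14.tag = true  [e.mk == true]
22. n15.idx = -9  [terminal]
23. n16.tag = 3  [3]
24. n17.idx = 30  [terminal]
25. n18.wid = "yk"  ["yk"]
26. n19.mk = false  [terminal]
27. n18.pre = 12  [len(S.wid) + 10]
28. n18.acc = true  [e.mk == false]
29. n20.tag = 15  [C₀.tag + 12]
30. n21.mk = false  [terminal]
31. n20.ok = "ny"  ["ny"]
32. n16.ok = "zny"  ["z" ++ C₁.ok]
33. n14.off = 2  [g.idx + 11]
34. n2.pre = 11  [D.off * 2 + 7]
35. n2.acc = true  [true]
36. n0.pre = 6  [S₁.pre + d.tag - 5]
37. n0.acc = false  [not S₁.acc]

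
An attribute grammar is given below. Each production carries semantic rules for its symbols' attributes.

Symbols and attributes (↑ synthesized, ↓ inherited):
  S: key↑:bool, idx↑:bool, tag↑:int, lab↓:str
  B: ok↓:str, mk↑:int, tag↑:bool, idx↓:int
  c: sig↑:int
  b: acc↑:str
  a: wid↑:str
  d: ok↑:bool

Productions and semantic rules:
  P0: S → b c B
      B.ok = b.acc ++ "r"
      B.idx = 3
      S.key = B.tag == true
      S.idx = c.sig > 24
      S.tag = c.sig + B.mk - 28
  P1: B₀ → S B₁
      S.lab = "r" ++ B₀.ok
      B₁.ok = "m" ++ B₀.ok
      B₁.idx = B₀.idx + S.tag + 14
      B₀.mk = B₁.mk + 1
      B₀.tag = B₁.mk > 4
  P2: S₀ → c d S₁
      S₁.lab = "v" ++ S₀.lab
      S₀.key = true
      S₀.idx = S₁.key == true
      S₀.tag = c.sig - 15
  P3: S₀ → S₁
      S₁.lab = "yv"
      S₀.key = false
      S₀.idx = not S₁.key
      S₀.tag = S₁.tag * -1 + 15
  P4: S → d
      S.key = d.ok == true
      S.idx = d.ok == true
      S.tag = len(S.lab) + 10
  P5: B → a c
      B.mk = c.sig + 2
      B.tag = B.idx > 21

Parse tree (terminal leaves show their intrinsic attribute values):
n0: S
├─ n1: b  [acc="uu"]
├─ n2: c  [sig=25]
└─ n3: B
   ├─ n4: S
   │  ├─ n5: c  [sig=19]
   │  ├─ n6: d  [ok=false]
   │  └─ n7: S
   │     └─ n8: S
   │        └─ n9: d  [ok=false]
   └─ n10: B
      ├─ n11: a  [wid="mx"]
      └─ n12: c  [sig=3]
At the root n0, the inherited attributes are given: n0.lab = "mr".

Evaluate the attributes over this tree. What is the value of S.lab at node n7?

1. n0.lab = "mr"  [given at root]
2. n1.acc = "uu"  [terminal]
3. n2.sig = 25  [terminal]
4. n3.ok = "uur"  [b.acc ++ "r"]
5. n3.idx = 3  [3]
6. n4.lab = "ruur"  ["r" ++ B₀.ok]
7. n5.sig = 19  [terminal]
8. n6.ok = false  [terminal]
9. n7.lab = "vruur"  ["v" ++ S₀.lab]
10. n8.lab = "yv"  ["yv"]
11. n9.ok = false  [terminal]
12. n8.key = false  [d.ok == true]
13. n8.idx = false  [d.ok == true]
14. n8.tag = 12  [len(S.lab) + 10]
15. n7.key = false  [false]
16. n7.idx = true  [not S₁.key]
17. n7.tag = 3  [S₁.tag * -1 + 15]
18. n4.key = true  [true]
19. n4.idx = false  [S₁.key == true]
20. n4.tag = 4  [c.sig - 15]
21. n10.ok = "muur"  ["m" ++ B₀.ok]
22. n10.idx = 21  [B₀.idx + S.tag + 14]
23. n11.wid = "mx"  [terminal]
24. n12.sig = 3  [terminal]
25. n10.mk = 5  [c.sig + 2]
26. n10.tag = false  [B.idx > 21]
27. n3.mk = 6  [B₁.mk + 1]
28. n3.tag = true  [B₁.mk > 4]
29. n0.key = true  [B.tag == true]
30. n0.idx = true  [c.sig > 24]
31. n0.tag = 3  [c.sig + B.mk - 28]

"vruur"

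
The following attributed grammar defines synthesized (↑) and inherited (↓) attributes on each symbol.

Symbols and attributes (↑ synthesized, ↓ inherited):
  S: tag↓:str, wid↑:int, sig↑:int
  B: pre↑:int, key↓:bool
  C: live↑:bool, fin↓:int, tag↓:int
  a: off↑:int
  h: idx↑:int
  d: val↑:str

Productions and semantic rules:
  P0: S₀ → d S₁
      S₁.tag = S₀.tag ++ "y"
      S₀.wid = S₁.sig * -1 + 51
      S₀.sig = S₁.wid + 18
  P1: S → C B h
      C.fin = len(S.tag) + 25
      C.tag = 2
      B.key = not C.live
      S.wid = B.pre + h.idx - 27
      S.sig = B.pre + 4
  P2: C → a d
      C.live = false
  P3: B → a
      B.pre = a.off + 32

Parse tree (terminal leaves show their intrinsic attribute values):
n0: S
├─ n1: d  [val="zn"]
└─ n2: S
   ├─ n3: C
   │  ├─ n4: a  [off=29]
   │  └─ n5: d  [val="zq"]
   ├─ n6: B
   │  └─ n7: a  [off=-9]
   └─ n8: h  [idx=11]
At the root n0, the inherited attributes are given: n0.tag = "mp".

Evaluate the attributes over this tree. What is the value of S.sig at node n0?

25

1. n0.tag = "mp"  [given at root]
2. n1.val = "zn"  [terminal]
3. n2.tag = "mpy"  [S₀.tag ++ "y"]
4. n3.fin = 28  [len(S.tag) + 25]
5. n3.tag = 2  [2]
6. n4.off = 29  [terminal]
7. n5.val = "zq"  [terminal]
8. n3.live = false  [false]
9. n6.key = true  [not C.live]
10. n7.off = -9  [terminal]
11. n6.pre = 23  [a.off + 32]
12. n8.idx = 11  [terminal]
13. n2.wid = 7  [B.pre + h.idx - 27]
14. n2.sig = 27  [B.pre + 4]
15. n0.wid = 24  [S₁.sig * -1 + 51]
16. n0.sig = 25  [S₁.wid + 18]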